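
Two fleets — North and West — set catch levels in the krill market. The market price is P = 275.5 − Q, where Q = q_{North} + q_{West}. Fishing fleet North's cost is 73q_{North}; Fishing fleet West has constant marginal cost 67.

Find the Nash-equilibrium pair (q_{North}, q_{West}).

Fishing fleet North's profit: π = q_{North}(275.5 − (q_{North} + q_{West})) − 73q_{North}.
∂π/∂q_{North} = 202.5 − 2q_{North} − q_{West} = 0, so q_{North} = 101.25 − 0.5q_{West}.
By the same steps for West: q_{West} = 104.25 − 0.5q_{North}.
Substituting the second reaction function into the first: q_{North} = 101.25 − 0.5(104.25 − 0.5q_{North}), which gives 0.75q_{North} = 49.125 ⇒ q_{North} = 65.5.
Then q_{West} = 104.25 − 0.5·65.5 = 71.5.

65.5, 71.5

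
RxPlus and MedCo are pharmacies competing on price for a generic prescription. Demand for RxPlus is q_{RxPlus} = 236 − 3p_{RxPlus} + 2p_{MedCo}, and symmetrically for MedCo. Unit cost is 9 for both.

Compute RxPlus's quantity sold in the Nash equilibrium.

RxPlus's profit: π = (p_{RxPlus} − 9)(236 − 3p_{RxPlus} + 2p_{MedCo}).
∂π/∂p_{RxPlus} = 263 − 6p_{RxPlus} + 2p_{MedCo} = 0 ⇒ p_{RxPlus} = 263/6 + (1/3)p_{MedCo}.
Setting p_{RxPlus} = p_{MedCo} in the reaction function: p_{RxPlus} = 263/6 + (1/3)p_{RxPlus}, so p_{RxPlus} = (263/6) / (2/3) = 65.75.
q_{RxPlus} = 236 − 3·65.75 + 2·65.75 = 170.25.

170.25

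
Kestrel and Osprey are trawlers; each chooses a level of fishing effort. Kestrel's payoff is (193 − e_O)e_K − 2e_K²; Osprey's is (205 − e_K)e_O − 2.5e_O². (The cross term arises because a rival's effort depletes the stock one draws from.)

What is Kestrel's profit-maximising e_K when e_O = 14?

Expanding Kestrel's payoff: 193e_K − e_Oe_K − 2e_K².
∂π/∂e_K = 193 − e_O − 4e_K = 0, so e_K = 48.25 − 0.25e_O.
At e_O = 14: e_K = 48.25 − 0.25·14 = 44.75.

44.75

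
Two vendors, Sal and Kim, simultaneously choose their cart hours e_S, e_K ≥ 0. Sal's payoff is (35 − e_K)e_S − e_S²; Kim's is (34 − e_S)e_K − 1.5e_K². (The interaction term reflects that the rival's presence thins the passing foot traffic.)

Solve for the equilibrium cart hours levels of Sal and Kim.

14.2, 6.6

Expanding Sal's payoff: 35e_S − e_Ke_S − e_S².
∂π/∂e_S = 35 − e_K − 2e_S = 0, so e_S = 17.5 − 0.5e_K.
Likewise for Kim: e_K = 34/3 − (1/3)e_S.
Solving the two reaction functions simultaneously: (1 − (−0.5)(−1/3))e_S = 17.5 − 0.5·(34/3), so (5/6)e_S = 71/6 and e_S = 14.2.
Then e_K = 34/3 − (1/3)·14.2 = 6.6.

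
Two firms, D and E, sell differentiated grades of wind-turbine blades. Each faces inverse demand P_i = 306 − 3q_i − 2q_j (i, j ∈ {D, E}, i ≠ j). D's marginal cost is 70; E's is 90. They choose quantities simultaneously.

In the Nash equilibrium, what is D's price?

162.25

Firm D's profit: π = q_D(306 − 3q_D − 2q_E) − 70q_D.
∂π/∂q_D = 236 − 6q_D − 2q_E = 0 ⇒ q_D = 118/3 − (1/3)q_E.
Similarly q_E = 36 − (1/3)q_D.
Plugging q_E into D's best response: q_D = 118/3 − (1/3)(36 − (1/3)q_D) ⇒ (8/9)q_D = 82/3, so q_D = 30.75.
Then q_E = 36 − (1/3)·30.75 = 25.75.
P_D = 306 − 3·30.75 − 2·25.75 = 162.25.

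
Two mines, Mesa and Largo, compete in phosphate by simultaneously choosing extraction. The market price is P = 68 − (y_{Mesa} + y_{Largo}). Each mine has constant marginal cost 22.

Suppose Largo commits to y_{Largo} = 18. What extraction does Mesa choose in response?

Mine Mesa's profit: π = y_{Mesa}(68 − (y_{Mesa} + y_{Largo})) − 22y_{Mesa}.
∂π/∂y_{Mesa} = 46 − 2y_{Mesa} − y_{Largo} = 0, so y_{Mesa} = 23 − 0.5y_{Largo}.
At y_{Largo} = 18: y_{Mesa} = 23 − 0.5·18 = 14.

14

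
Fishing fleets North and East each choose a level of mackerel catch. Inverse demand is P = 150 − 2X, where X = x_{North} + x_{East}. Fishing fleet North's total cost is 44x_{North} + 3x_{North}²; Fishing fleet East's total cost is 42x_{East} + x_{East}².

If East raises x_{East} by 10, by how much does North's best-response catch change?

Fishing fleet North's profit: π = x_{North}(150 − 2(x_{North} + x_{East})) − 44x_{North} − 3x_{North}².
∂π/∂x_{North} = 106 − 10x_{North} − 2x_{East} = 0, so x_{North} = 10.6 − 0.2x_{East}.
The reaction-function slope is −0.2, so a 10-unit rise in x_{East} moves x_{North} by −0.2 × 10 = −2. North's best response falls — the actions are strategic substitutes.

-2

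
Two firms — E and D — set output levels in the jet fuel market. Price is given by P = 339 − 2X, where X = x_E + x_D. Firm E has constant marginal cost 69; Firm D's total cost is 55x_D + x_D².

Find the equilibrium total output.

82.4

Firm E's profit: π = x_E(339 − 2(x_E + x_D)) − 69x_E.
∂π/∂x_E = 270 − 4x_E − 2x_D = 0, so x_E = 67.5 − 0.5x_D.
For D: ∂π/∂x_D = 284 − 6x_D − 2x_E = 0 ⇒ x_D = 142/3 − (1/3)x_E.
Solving the two reaction functions simultaneously: (1 − (−0.5)(−1/3))x_E = 67.5 − 0.5·(142/3), so (5/6)x_E = 263/6 and x_E = 52.6.
Then x_D = 142/3 − (1/3)·52.6 = 29.8.
Total output: 52.6 + 29.8 = 82.4.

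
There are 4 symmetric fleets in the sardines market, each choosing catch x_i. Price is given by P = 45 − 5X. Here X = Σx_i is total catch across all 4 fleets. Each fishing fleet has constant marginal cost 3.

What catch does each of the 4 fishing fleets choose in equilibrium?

A representative fishing fleet's profit is π_i = x_i(45 − 5X) − 3x_i, with X = x_i + Σ_{j≠i} x_j.
First-order condition: 42 − 10x_i − 5Σ_{j≠i} x_j = 0.
In a symmetric equilibrium every fishing fleet chooses the same x, so Σ_{j≠i} x_j = 3x. The condition becomes 42 − 25x = 0, giving x = 42/25 = 1.68.

1.68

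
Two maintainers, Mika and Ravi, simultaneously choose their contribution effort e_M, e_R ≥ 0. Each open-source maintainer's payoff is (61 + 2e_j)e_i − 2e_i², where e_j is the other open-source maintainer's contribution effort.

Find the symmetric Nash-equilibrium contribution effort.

Mika's payoff is (61 + 2e_R)e_M − 2e_M².
∂π/∂e_M = 61 + 2e_R − 4e_M = 0, so e_M = 15.25 + 0.5e_R.
The game is symmetric, so in equilibrium e_R = e_M: the reaction function gives 0.5e_M = 15.25, hence e_M = 30.5.

30.5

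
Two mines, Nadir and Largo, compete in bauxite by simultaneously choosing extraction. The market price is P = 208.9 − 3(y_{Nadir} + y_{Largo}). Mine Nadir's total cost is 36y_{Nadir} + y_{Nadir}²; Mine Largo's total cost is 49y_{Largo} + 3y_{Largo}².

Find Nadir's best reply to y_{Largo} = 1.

21.2375

Mine Nadir's profit: π = y_{Nadir}(208.9 − 3(y_{Nadir} + y_{Largo})) − 36y_{Nadir} − y_{Nadir}².
∂π/∂y_{Nadir} = 172.9 − 8y_{Nadir} − 3y_{Largo} = 0, so y_{Nadir} = 21.6125 − 0.375y_{Largo}.
At y_{Largo} = 1: y_{Nadir} = 21.6125 − 0.375·1 = 21.2375.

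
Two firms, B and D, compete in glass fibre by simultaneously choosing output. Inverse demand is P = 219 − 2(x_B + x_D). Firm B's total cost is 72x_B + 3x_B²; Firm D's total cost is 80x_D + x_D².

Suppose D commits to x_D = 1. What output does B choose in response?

Firm B's profit: π = x_B(219 − 2(x_B + x_D)) − 72x_B − 3x_B².
∂π/∂x_B = 147 − 10x_B − 2x_D = 0, so x_B = 14.7 − 0.2x_D.
At x_D = 1: x_B = 14.7 − 0.2·1 = 14.5.

14.5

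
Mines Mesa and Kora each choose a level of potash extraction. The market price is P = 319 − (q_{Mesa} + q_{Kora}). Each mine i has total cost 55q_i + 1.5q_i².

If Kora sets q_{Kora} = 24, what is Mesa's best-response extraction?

48

Mine Mesa's profit: π = q_{Mesa}(319 − (q_{Mesa} + q_{Kora})) − 55q_{Mesa} − 1.5q_{Mesa}².
∂π/∂q_{Mesa} = 264 − 5q_{Mesa} − q_{Kora} = 0, so q_{Mesa} = 52.8 − 0.2q_{Kora}.
At q_{Kora} = 24: q_{Mesa} = 52.8 − 0.2·24 = 48.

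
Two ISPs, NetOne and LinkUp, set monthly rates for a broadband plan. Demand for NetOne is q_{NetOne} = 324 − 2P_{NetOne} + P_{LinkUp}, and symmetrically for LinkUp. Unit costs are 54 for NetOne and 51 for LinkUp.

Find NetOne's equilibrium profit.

16056.32

NetOne's profit: π = (P_{NetOne} − 54)(324 − 2P_{NetOne} + P_{LinkUp}).
∂π/∂P_{NetOne} = 432 − 4P_{NetOne} + P_{LinkUp} = 0 ⇒ P_{NetOne} = 108 + 0.25P_{LinkUp}.
Similarly P_{LinkUp} = 106.5 + 0.25P_{NetOne}.
Solving the two reaction functions simultaneously: (1 − (0.25)(0.25))P_{NetOne} = 108 + 0.25·106.5, so 0.9375P_{NetOne} = 134.625 and P_{NetOne} = 143.6.
Then P_{LinkUp} = 106.5 + 0.25·143.6 = 142.4.
q_{NetOne} = 324 − 2·143.6 + 142.4 = 179.2.
Profit = (143.6 − 54)·179.2 = 16056.32.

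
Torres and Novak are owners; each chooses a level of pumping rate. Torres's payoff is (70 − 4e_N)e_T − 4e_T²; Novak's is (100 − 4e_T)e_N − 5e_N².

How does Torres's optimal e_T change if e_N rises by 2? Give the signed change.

Expanding Torres's payoff: 70e_T − 4e_Ne_T − 4e_T².
∂π/∂e_T = 70 − 4e_N − 8e_T = 0, so e_T = 8.75 − 0.5e_N.
The reaction-function slope is −0.5, so a 2-unit rise in e_N moves e_T by −0.5 × 2 = −1. Torres's best response falls — the actions are strategic substitutes.

-1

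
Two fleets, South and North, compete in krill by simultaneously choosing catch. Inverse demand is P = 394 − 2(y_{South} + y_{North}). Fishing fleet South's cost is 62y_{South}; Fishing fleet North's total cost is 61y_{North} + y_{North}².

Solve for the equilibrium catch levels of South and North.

Fishing fleet South's profit: π = y_{South}(394 − 2(y_{South} + y_{North})) − 62y_{South}.
∂π/∂y_{South} = 332 − 4y_{South} − 2y_{North} = 0, so y_{South} = 83 − 0.5y_{North}.
For North: ∂π/∂y_{North} = 333 − 6y_{North} − 2y_{South} = 0 ⇒ y_{North} = 55.5 − (1/3)y_{South}.
Solving the two reaction functions simultaneously: (1 − (−0.5)(−1/3))y_{South} = 83 − 0.5·55.5, so (5/6)y_{South} = 55.25 and y_{South} = 66.3.
Then y_{North} = 55.5 − (1/3)·66.3 = 33.4.

66.3, 33.4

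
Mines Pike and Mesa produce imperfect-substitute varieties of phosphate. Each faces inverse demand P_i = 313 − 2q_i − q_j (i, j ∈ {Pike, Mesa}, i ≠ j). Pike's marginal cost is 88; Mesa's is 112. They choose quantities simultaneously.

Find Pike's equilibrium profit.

4343.12

Mine Pike's profit: π = q_{Pike}(313 − 2q_{Pike} − q_{Mesa}) − 88q_{Pike}.
∂π/∂q_{Pike} = 225 − 4q_{Pike} − q_{Mesa} = 0 ⇒ q_{Pike} = 56.25 − 0.25q_{Mesa}.
Similarly q_{Mesa} = 50.25 − 0.25q_{Pike}.
Substituting the second reaction function into the first: q_{Pike} = 56.25 − 0.25(50.25 − 0.25q_{Pike}), which gives 0.9375q_{Pike} = 43.6875 ⇒ q_{Pike} = 46.6.
Then q_{Mesa} = 50.25 − 0.25·46.6 = 38.6.
P_{Pike} = 313 − 2·46.6 − 38.6 = 181.2.
Profit = (181.2 − 88)·46.6 = 4343.12.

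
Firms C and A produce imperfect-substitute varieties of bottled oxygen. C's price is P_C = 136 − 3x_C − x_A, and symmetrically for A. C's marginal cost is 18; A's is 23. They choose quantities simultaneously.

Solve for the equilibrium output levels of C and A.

Firm C's profit: π = x_C(136 − 3x_C − x_A) − 18x_C.
∂π/∂x_C = 118 − 6x_C − x_A = 0 ⇒ x_C = 59/3 − (1/6)x_A.
Similarly x_A = 113/6 − (1/6)x_C.
Substituting the second reaction function into the first: x_C = 59/3 − (1/6)(113/6 − (1/6)x_C), which gives (35/36)x_C = 595/36 ⇒ x_C = 17.
Then x_A = 113/6 − (1/6)·17 = 16.

17, 16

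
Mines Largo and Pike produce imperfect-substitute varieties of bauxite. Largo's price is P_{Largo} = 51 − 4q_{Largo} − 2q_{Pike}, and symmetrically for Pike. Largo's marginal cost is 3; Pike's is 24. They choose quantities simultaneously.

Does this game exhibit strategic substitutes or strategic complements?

strategic substitutes

Mine Largo's profit: π = q_{Largo}(51 − 4q_{Largo} − 2q_{Pike}) − 3q_{Largo}.
∂π/∂q_{Largo} = 48 − 8q_{Largo} − 2q_{Pike} = 0 ⇒ q_{Largo} = 6 − 0.25q_{Pike}.
The best-response slope dq_{Largo}/dq_{Pike} = −0.25 < 0: the reaction function is downward-sloping, so the choices are strategic substitutes.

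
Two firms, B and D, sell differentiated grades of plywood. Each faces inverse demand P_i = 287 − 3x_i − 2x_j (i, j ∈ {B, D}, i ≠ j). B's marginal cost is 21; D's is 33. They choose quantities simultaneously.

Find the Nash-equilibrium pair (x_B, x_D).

Firm B's profit: π = x_B(287 − 3x_B − 2x_D) − 21x_B.
∂π/∂x_B = 266 − 6x_B − 2x_D = 0 ⇒ x_B = 133/3 − (1/3)x_D.
Similarly x_D = 127/3 − (1/3)x_B.
Solving the two reaction functions simultaneously: (1 − (−1/3)(−1/3))x_B = 133/3 − (1/3)·(127/3), so (8/9)x_B = 272/9 and x_B = 34.
Then x_D = 127/3 − (1/3)·34 = 31.

34, 31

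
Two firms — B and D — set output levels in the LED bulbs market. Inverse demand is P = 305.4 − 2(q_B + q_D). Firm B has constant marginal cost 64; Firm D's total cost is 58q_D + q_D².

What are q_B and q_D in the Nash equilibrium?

47.68, 25.34

Firm B's profit: π = q_B(305.4 − 2(q_B + q_D)) − 64q_B.
∂π/∂q_B = 241.4 − 4q_B − 2q_D = 0, so q_B = 60.35 − 0.5q_D.
For D: ∂π/∂q_D = 247.4 − 6q_D − 2q_B = 0 ⇒ q_D = 1237/30 − (1/3)q_B.
Plugging q_D into B's best response: q_B = 60.35 − 0.5(1237/30 − (1/3)q_B) ⇒ (5/6)q_B = 596/15, so q_B = 47.68.
Then q_D = 1237/30 − (1/3)·47.68 = 25.34.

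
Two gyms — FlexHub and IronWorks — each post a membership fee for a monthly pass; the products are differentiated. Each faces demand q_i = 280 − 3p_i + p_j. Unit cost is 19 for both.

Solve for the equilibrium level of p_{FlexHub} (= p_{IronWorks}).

FlexHub's profit: π = (p_{FlexHub} − 19)(280 − 3p_{FlexHub} + p_{IronWorks}).
∂π/∂p_{FlexHub} = 337 − 6p_{FlexHub} + p_{IronWorks} = 0 ⇒ p_{FlexHub} = 337/6 + (1/6)p_{IronWorks}.
By symmetry p_{IronWorks} = p_{FlexHub}; substituting into the reaction function, (5/6)p_{FlexHub} = 337/6 and p_{FlexHub} = 67.4.

67.4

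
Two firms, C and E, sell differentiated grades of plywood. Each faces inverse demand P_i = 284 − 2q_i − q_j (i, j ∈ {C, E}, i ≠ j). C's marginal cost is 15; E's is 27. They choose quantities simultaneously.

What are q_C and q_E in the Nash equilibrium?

Firm C's profit: π = q_C(284 − 2q_C − q_E) − 15q_C.
∂π/∂q_C = 269 − 4q_C − q_E = 0 ⇒ q_C = 67.25 − 0.25q_E.
Similarly q_E = 64.25 − 0.25q_C.
Solving the two reaction functions simultaneously: (1 − (−0.25)(−0.25))q_C = 67.25 − 0.25·64.25, so 0.9375q_C = 51.1875 and q_C = 54.6.
Then q_E = 64.25 − 0.25·54.6 = 50.6.

54.6, 50.6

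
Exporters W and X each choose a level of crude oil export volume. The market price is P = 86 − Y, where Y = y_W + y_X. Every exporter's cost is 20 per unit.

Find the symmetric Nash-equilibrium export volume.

Exporter W's profit: π = y_W(86 − (y_W + y_X)) − 20y_W.
∂π/∂y_W = 66 − 2y_W − y_X = 0, so y_W = 33 − 0.5y_X.
The game is symmetric, so in equilibrium y_X = y_W: the reaction function gives 1.5y_W = 33, hence y_W = 22.

22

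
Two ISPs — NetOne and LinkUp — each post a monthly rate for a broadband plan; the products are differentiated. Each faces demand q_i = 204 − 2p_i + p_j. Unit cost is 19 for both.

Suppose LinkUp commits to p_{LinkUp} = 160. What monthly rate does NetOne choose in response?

NetOne's profit: π = (p_{NetOne} − 19)(204 − 2p_{NetOne} + p_{LinkUp}).
∂π/∂p_{NetOne} = 242 − 4p_{NetOne} + p_{LinkUp} = 0 ⇒ p_{NetOne} = 60.5 + 0.25p_{LinkUp}.
At p_{LinkUp} = 160: p_{NetOne} = 60.5 + 0.25·160 = 100.5.

100.5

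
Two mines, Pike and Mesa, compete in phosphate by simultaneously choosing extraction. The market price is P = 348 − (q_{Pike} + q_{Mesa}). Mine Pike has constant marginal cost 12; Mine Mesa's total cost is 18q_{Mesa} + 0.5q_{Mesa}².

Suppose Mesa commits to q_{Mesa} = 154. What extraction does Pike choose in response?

91

Mine Pike's profit: π = q_{Pike}(348 − (q_{Pike} + q_{Mesa})) − 12q_{Pike}.
∂π/∂q_{Pike} = 336 − 2q_{Pike} − q_{Mesa} = 0, so q_{Pike} = 168 − 0.5q_{Mesa}.
At q_{Mesa} = 154: q_{Pike} = 168 − 0.5·154 = 91.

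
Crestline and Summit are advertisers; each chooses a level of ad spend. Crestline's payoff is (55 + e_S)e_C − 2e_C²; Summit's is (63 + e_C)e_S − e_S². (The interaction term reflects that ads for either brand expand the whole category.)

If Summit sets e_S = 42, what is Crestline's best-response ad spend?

Expanding Crestline's payoff: 55e_C + e_Se_C − 2e_C².
∂π/∂e_C = 55 + e_S − 4e_C = 0, so e_C = 13.75 + 0.25e_S.
At e_S = 42: e_C = 13.75 + 0.25·42 = 24.25.

24.25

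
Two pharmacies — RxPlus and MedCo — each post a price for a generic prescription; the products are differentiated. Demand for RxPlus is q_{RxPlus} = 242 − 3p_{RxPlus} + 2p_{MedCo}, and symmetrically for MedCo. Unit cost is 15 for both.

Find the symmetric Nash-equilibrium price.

71.75

RxPlus's profit: π = (p_{RxPlus} − 15)(242 − 3p_{RxPlus} + 2p_{MedCo}).
∂π/∂p_{RxPlus} = 287 − 6p_{RxPlus} + 2p_{MedCo} = 0 ⇒ p_{RxPlus} = 287/6 + (1/3)p_{MedCo}.
By symmetry p_{MedCo} = p_{RxPlus}; substituting into the reaction function, (2/3)p_{RxPlus} = 287/6 and p_{RxPlus} = 71.75.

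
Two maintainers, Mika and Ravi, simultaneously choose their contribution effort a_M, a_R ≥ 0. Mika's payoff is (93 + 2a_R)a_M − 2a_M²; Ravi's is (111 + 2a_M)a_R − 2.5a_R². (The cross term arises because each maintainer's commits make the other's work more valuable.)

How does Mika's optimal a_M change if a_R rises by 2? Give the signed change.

1

Expanding Mika's payoff: 93a_M + 2a_Ra_M − 2a_M².
∂π/∂a_M = 93 + 2a_R − 4a_M = 0, so a_M = 23.25 + 0.5a_R.
The reaction-function slope is 0.5, so a 2-unit rise in a_R moves a_M by 0.5 × 2 = 1. Mika's best response rises — the actions are strategic complements.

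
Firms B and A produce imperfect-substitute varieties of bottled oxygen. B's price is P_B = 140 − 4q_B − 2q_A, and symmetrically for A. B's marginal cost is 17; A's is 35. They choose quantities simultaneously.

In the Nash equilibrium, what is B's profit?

Firm B's profit: π = q_B(140 − 4q_B − 2q_A) − 17q_B.
∂π/∂q_B = 123 − 8q_B − 2q_A = 0 ⇒ q_B = 15.375 − 0.25q_A.
Similarly q_A = 13.125 − 0.25q_B.
Solving the two reaction functions simultaneously: (1 − (−0.25)(−0.25))q_B = 15.375 − 0.25·13.125, so 0.9375q_B = 387/32 and q_B = 12.9.
Then q_A = 13.125 − 0.25·12.9 = 9.9.
P_B = 140 − 4·12.9 − 2·9.9 = 68.6.
Profit = (68.6 − 17)·12.9 = 665.64.

665.64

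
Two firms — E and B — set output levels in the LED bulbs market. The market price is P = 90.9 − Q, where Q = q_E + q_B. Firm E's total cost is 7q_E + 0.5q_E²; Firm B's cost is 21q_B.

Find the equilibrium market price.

Firm E's profit: π = q_E(90.9 − (q_E + q_B)) − 7q_E − 0.5q_E².
∂π/∂q_E = 83.9 − 3q_E − q_B = 0, so q_E = 839/30 − (1/3)q_B.
For B: ∂π/∂q_B = 69.9 − 2q_B − q_E = 0 ⇒ q_B = 34.95 − 0.5q_E.
Substituting the second reaction function into the first: q_E = 839/30 − (1/3)(34.95 − 0.5q_E), which gives (5/6)q_E = 979/60 ⇒ q_E = 19.58.
Then q_B = 34.95 − 0.5·19.58 = 25.16.
Equilibrium price: P = 90.9 − 44.74 = 46.16.

46.16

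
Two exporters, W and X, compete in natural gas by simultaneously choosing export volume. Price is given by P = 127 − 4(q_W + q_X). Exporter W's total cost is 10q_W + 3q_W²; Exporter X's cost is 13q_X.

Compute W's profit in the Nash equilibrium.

Exporter W's profit: π = q_W(127 − 4(q_W + q_X)) − 10q_W − 3q_W².
∂π/∂q_W = 117 − 14q_W − 4q_X = 0, so q_W = 117/14 − (2/7)q_X.
For X: ∂π/∂q_X = 114 − 8q_X − 4q_W = 0 ⇒ q_X = 14.25 − 0.5q_W.
Plugging q_X into W's best response: q_W = 117/14 − (2/7)(14.25 − 0.5q_W) ⇒ (6/7)q_W = 30/7, so q_W = 5.
Then q_X = 14.25 − 0.5·5 = 11.75.
Price P = 127 − 4·16.75 = 60.
W's profit: (60 − 10)·5 − 3(5)² = 175.

175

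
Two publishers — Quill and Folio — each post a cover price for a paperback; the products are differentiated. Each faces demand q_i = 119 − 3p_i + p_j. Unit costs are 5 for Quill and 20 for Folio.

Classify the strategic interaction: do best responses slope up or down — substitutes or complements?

strategic complements

Quill's profit: π = (p_{Quill} − 5)(119 − 3p_{Quill} + p_{Folio}).
∂π/∂p_{Quill} = 134 − 6p_{Quill} + p_{Folio} = 0 ⇒ p_{Quill} = 67/3 + (1/6)p_{Folio}.
The best-response slope dp_{Quill}/dp_{Folio} = 1/6 > 0: the reaction function is upward-sloping, so the choices are strategic complements.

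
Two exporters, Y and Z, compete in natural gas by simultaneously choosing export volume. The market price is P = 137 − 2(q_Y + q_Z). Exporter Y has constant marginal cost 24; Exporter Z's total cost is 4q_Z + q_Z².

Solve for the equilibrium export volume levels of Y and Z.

20.6, 15.3

Exporter Y's profit: π = q_Y(137 − 2(q_Y + q_Z)) − 24q_Y.
∂π/∂q_Y = 113 − 4q_Y − 2q_Z = 0, so q_Y = 28.25 − 0.5q_Z.
For Z: ∂π/∂q_Z = 133 − 6q_Z − 2q_Y = 0 ⇒ q_Z = 133/6 − (1/3)q_Y.
Solving the two reaction functions simultaneously: (1 − (−0.5)(−1/3))q_Y = 28.25 − 0.5·(133/6), so (5/6)q_Y = 103/6 and q_Y = 20.6.
Then q_Z = 133/6 − (1/3)·20.6 = 15.3.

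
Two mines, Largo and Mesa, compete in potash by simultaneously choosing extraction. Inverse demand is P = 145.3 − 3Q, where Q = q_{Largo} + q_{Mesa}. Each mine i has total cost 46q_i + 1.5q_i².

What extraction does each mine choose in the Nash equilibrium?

Mine Largo's profit: π = q_{Largo}(145.3 − 3(q_{Largo} + q_{Mesa})) − 46q_{Largo} − 1.5q_{Largo}².
∂π/∂q_{Largo} = 99.3 − 9q_{Largo} − 3q_{Mesa} = 0, so q_{Largo} = 331/30 − (1/3)q_{Mesa}.
Setting q_{Largo} = q_{Mesa} in the reaction function: q_{Largo} = 331/30 − (1/3)q_{Largo}, so q_{Largo} = (331/30) / (4/3) = 8.275.

8.275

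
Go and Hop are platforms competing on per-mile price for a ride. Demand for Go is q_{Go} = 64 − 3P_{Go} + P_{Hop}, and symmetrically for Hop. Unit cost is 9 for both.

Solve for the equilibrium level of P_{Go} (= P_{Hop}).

Go's profit: π = (P_{Go} − 9)(64 − 3P_{Go} + P_{Hop}).
∂π/∂P_{Go} = 91 − 6P_{Go} + P_{Hop} = 0 ⇒ P_{Go} = 91/6 + (1/6)P_{Hop}.
By symmetry P_{Hop} = P_{Go}; substituting into the reaction function, (5/6)P_{Go} = 91/6 and P_{Go} = 18.2.

18.2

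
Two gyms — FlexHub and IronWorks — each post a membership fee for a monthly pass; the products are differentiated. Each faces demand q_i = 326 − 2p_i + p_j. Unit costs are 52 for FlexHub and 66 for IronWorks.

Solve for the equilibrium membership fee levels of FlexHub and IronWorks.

145.2, 150.8

FlexHub's profit: π = (p_{FlexHub} − 52)(326 − 2p_{FlexHub} + p_{IronWorks}).
∂π/∂p_{FlexHub} = 430 − 4p_{FlexHub} + p_{IronWorks} = 0 ⇒ p_{FlexHub} = 107.5 + 0.25p_{IronWorks}.
Similarly p_{IronWorks} = 114.5 + 0.25p_{FlexHub}.
Substituting the second reaction function into the first: p_{FlexHub} = 107.5 + 0.25(114.5 + 0.25p_{FlexHub}), which gives 0.9375p_{FlexHub} = 136.125 ⇒ p_{FlexHub} = 145.2.
Then p_{IronWorks} = 114.5 + 0.25·145.2 = 150.8.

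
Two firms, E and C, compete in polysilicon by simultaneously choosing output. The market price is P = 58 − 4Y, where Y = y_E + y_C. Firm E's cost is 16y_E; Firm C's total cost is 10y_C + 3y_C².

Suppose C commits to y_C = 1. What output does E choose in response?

Firm E's profit: π = y_E(58 − 4(y_E + y_C)) − 16y_E.
∂π/∂y_E = 42 − 8y_E − 4y_C = 0, so y_E = 5.25 − 0.5y_C.
At y_C = 1: y_E = 5.25 − 0.5·1 = 4.75.

4.75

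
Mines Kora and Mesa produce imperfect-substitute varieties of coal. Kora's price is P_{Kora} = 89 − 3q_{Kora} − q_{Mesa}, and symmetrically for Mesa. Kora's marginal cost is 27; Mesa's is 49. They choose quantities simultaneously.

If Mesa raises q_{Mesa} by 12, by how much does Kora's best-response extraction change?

-2

Mine Kora's profit: π = q_{Kora}(89 − 3q_{Kora} − q_{Mesa}) − 27q_{Kora}.
∂π/∂q_{Kora} = 62 − 6q_{Kora} − q_{Mesa} = 0 ⇒ q_{Kora} = 31/3 − (1/6)q_{Mesa}.
The reaction-function slope is −1/6, so a 12-unit rise in q_{Mesa} moves q_{Kora} by −1/6 × 12 = −2. Kora's best response falls — the actions are strategic substitutes.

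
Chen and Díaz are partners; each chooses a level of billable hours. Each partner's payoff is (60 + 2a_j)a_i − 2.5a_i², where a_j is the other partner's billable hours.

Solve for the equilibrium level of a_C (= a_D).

Chen's payoff is (60 + 2a_D)a_C − 2.5a_C².
∂π/∂a_C = 60 + 2a_D − 5a_C = 0, so a_C = 12 + 0.4a_D.
The game is symmetric, so in equilibrium a_D = a_C: the reaction function gives 0.6a_C = 12, hence a_C = 20.

20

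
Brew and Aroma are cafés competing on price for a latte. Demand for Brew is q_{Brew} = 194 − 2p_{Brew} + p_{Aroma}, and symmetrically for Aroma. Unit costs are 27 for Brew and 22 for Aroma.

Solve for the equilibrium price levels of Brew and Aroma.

82, 80

Brew's profit: π = (p_{Brew} − 27)(194 − 2p_{Brew} + p_{Aroma}).
∂π/∂p_{Brew} = 248 − 4p_{Brew} + p_{Aroma} = 0 ⇒ p_{Brew} = 62 + 0.25p_{Aroma}.
Similarly p_{Aroma} = 59.5 + 0.25p_{Brew}.
Solving the two reaction functions simultaneously: (1 − (0.25)(0.25))p_{Brew} = 62 + 0.25·59.5, so 0.9375p_{Brew} = 76.875 and p_{Brew} = 82.
Then p_{Aroma} = 59.5 + 0.25·82 = 80.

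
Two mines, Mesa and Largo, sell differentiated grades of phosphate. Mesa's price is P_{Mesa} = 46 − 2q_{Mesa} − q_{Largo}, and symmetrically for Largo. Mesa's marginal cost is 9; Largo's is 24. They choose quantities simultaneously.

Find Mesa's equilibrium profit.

141.12

Mine Mesa's profit: π = q_{Mesa}(46 − 2q_{Mesa} − q_{Largo}) − 9q_{Mesa}.
∂π/∂q_{Mesa} = 37 − 4q_{Mesa} − q_{Largo} = 0 ⇒ q_{Mesa} = 9.25 − 0.25q_{Largo}.
Similarly q_{Largo} = 5.5 − 0.25q_{Mesa}.
Plugging q_{Largo} into Mesa's best response: q_{Mesa} = 9.25 − 0.25(5.5 − 0.25q_{Mesa}) ⇒ 0.9375q_{Mesa} = 7.875, so q_{Mesa} = 8.4.
Then q_{Largo} = 5.5 − 0.25·8.4 = 3.4.
P_{Mesa} = 46 − 2·8.4 − 3.4 = 25.8.
Profit = (25.8 − 9)·8.4 = 141.12.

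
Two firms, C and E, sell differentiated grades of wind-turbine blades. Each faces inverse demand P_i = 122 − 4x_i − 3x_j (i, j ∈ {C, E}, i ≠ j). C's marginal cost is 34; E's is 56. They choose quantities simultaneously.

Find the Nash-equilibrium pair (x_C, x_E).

9.2, 4.8

Firm C's profit: π = x_C(122 − 4x_C − 3x_E) − 34x_C.
∂π/∂x_C = 88 − 8x_C − 3x_E = 0 ⇒ x_C = 11 − 0.375x_E.
Similarly x_E = 8.25 − 0.375x_C.
Solving the two reaction functions simultaneously: (1 − (−0.375)(−0.375))x_C = 11 − 0.375·8.25, so (55/64)x_C = 253/32 and x_C = 9.2.
Then x_E = 8.25 − 0.375·9.2 = 4.8.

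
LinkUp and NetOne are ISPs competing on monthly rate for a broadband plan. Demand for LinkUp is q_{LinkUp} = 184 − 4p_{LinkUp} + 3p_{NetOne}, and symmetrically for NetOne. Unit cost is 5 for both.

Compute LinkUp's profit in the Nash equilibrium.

LinkUp's profit: π = (p_{LinkUp} − 5)(184 − 4p_{LinkUp} + 3p_{NetOne}).
∂π/∂p_{LinkUp} = 204 − 8p_{LinkUp} + 3p_{NetOne} = 0 ⇒ p_{LinkUp} = 25.5 + 0.375p_{NetOne}.
The game is symmetric, so in equilibrium p_{NetOne} = p_{LinkUp}: the reaction function gives 0.625p_{LinkUp} = 25.5, hence p_{LinkUp} = 40.8.
q_{LinkUp} = 184 − 4·40.8 + 3·40.8 = 143.2.
Profit = (40.8 − 5)·143.2 = 5126.56.

5126.56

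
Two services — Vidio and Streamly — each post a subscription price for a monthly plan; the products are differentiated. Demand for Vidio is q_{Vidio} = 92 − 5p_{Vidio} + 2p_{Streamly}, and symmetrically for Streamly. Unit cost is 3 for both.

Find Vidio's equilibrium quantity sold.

51.875

Vidio's profit: π = (p_{Vidio} − 3)(92 − 5p_{Vidio} + 2p_{Streamly}).
∂π/∂p_{Vidio} = 107 − 10p_{Vidio} + 2p_{Streamly} = 0 ⇒ p_{Vidio} = 10.7 + 0.2p_{Streamly}.
Setting p_{Vidio} = p_{Streamly} in the reaction function: p_{Vidio} = 10.7 + 0.2p_{Vidio}, so p_{Vidio} = 10.7 / 0.8 = 13.375.
q_{Vidio} = 92 − 5·13.375 + 2·13.375 = 51.875.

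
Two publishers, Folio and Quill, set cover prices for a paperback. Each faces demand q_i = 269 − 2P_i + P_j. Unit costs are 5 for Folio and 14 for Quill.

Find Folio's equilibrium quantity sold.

178.4

Folio's profit: π = (P_{Folio} − 5)(269 − 2P_{Folio} + P_{Quill}).
∂π/∂P_{Folio} = 279 − 4P_{Folio} + P_{Quill} = 0 ⇒ P_{Folio} = 69.75 + 0.25P_{Quill}.
Similarly P_{Quill} = 74.25 + 0.25P_{Folio}.
Plugging P_{Quill} into Folio's best response: P_{Folio} = 69.75 + 0.25(74.25 + 0.25P_{Folio}) ⇒ 0.9375P_{Folio} = 88.3125, so P_{Folio} = 94.2.
Then P_{Quill} = 74.25 + 0.25·94.2 = 97.8.
q_{Folio} = 269 − 2·94.2 + 97.8 = 178.4.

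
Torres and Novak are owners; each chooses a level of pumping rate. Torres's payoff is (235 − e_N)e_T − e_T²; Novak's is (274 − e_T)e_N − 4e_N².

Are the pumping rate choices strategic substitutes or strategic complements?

Expanding Torres's payoff: 235e_T − e_Ne_T − e_T².
∂π/∂e_T = 235 − e_N − 2e_T = 0, so e_T = 117.5 − 0.5e_N.
The best-response slope de_T/de_N = −0.5 < 0: the reaction function is downward-sloping, so the choices are strategic substitutes.

strategic substitutes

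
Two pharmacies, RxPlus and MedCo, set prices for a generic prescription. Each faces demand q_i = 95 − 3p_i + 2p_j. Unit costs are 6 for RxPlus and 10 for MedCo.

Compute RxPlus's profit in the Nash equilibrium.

RxPlus's profit: π = (p_{RxPlus} − 6)(95 − 3p_{RxPlus} + 2p_{MedCo}).
∂π/∂p_{RxPlus} = 113 − 6p_{RxPlus} + 2p_{MedCo} = 0 ⇒ p_{RxPlus} = 113/6 + (1/3)p_{MedCo}.
Similarly p_{MedCo} = 125/6 + (1/3)p_{RxPlus}.
Plugging p_{MedCo} into RxPlus's best response: p_{RxPlus} = 113/6 + (1/3)(125/6 + (1/3)p_{RxPlus}) ⇒ (8/9)p_{RxPlus} = 232/9, so p_{RxPlus} = 29.
Then p_{MedCo} = 125/6 + (1/3)·29 = 30.5.
q_{RxPlus} = 95 − 3·29 + 2·30.5 = 69.
Profit = (29 − 6)·69 = 1587.

1587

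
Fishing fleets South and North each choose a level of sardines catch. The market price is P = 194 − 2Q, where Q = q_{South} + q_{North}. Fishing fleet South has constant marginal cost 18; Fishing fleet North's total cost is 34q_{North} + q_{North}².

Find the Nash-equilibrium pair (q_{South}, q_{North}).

36.8, 14.4

Fishing fleet South's profit: π = q_{South}(194 − 2(q_{South} + q_{North})) − 18q_{South}.
∂π/∂q_{South} = 176 − 4q_{South} − 2q_{North} = 0, so q_{South} = 44 − 0.5q_{North}.
For North: ∂π/∂q_{North} = 160 − 6q_{North} − 2q_{South} = 0 ⇒ q_{North} = 80/3 − (1/3)q_{South}.
Plugging q_{North} into South's best response: q_{South} = 44 − 0.5(80/3 − (1/3)q_{South}) ⇒ (5/6)q_{South} = 92/3, so q_{South} = 36.8.
Then q_{North} = 80/3 − (1/3)·36.8 = 14.4.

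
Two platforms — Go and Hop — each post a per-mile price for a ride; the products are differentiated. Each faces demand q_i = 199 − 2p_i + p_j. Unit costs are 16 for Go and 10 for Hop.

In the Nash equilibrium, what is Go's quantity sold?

120.4

Go's profit: π = (p_{Go} − 16)(199 − 2p_{Go} + p_{Hop}).
∂π/∂p_{Go} = 231 − 4p_{Go} + p_{Hop} = 0 ⇒ p_{Go} = 57.75 + 0.25p_{Hop}.
Similarly p_{Hop} = 54.75 + 0.25p_{Go}.
Plugging p_{Hop} into Go's best response: p_{Go} = 57.75 + 0.25(54.75 + 0.25p_{Go}) ⇒ 0.9375p_{Go} = 71.4375, so p_{Go} = 76.2.
Then p_{Hop} = 54.75 + 0.25·76.2 = 73.8.
q_{Go} = 199 − 2·76.2 + 73.8 = 120.4.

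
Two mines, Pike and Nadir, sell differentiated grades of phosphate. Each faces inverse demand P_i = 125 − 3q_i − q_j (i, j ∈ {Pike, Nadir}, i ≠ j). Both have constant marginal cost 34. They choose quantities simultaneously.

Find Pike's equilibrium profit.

507

Mine Pike's profit: π = q_{Pike}(125 − 3q_{Pike} − q_{Nadir}) − 34q_{Pike}.
∂π/∂q_{Pike} = 91 − 6q_{Pike} − q_{Nadir} = 0 ⇒ q_{Pike} = 91/6 − (1/6)q_{Nadir}.
Setting q_{Pike} = q_{Nadir} in the reaction function: q_{Pike} = 91/6 − (1/6)q_{Pike}, so q_{Pike} = (91/6) / (7/6) = 13.
P_{Pike} = 125 − 3·13 − 13 = 73.
Profit = (73 − 34)·13 = 507.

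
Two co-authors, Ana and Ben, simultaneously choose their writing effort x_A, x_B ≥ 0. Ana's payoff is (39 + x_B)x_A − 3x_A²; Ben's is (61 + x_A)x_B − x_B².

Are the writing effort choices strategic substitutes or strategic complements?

strategic complements

Expanding Ana's payoff: 39x_A + x_Bx_A − 3x_A².
∂π/∂x_A = 39 + x_B − 6x_A = 0, so x_A = 6.5 + (1/6)x_B.
The best-response slope dx_A/dx_B = 1/6 > 0: the reaction function is upward-sloping, so the choices are strategic complements.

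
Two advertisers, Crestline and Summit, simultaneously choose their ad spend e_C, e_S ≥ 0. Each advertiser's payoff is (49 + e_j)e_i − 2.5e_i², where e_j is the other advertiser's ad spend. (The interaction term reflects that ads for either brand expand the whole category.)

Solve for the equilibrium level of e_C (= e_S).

12.25

Crestline's payoff is (49 + e_S)e_C − 2.5e_C².
∂π/∂e_C = 49 + e_S − 5e_C = 0, so e_C = 9.8 + 0.2e_S.
By symmetry e_S = e_C; substituting into the reaction function, 0.8e_C = 9.8 and e_C = 12.25.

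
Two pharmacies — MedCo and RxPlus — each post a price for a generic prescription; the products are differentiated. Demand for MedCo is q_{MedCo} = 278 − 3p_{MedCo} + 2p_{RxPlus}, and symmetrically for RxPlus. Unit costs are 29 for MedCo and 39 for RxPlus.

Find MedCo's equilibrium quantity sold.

192.375

MedCo's profit: π = (p_{MedCo} − 29)(278 − 3p_{MedCo} + 2p_{RxPlus}).
∂π/∂p_{MedCo} = 365 − 6p_{MedCo} + 2p_{RxPlus} = 0 ⇒ p_{MedCo} = 365/6 + (1/3)p_{RxPlus}.
Similarly p_{RxPlus} = 395/6 + (1/3)p_{MedCo}.
Substituting the second reaction function into the first: p_{MedCo} = 365/6 + (1/3)(395/6 + (1/3)p_{MedCo}), which gives (8/9)p_{MedCo} = 745/9 ⇒ p_{MedCo} = 93.125.
Then p_{RxPlus} = 395/6 + (1/3)·93.125 = 96.875.
q_{MedCo} = 278 − 3·93.125 + 2·96.875 = 192.375.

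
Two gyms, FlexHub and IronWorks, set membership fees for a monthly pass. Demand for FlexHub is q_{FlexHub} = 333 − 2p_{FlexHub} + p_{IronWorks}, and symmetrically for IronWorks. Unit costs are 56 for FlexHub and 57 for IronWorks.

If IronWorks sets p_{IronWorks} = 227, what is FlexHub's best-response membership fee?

168

FlexHub's profit: π = (p_{FlexHub} − 56)(333 − 2p_{FlexHub} + p_{IronWorks}).
∂π/∂p_{FlexHub} = 445 − 4p_{FlexHub} + p_{IronWorks} = 0 ⇒ p_{FlexHub} = 111.25 + 0.25p_{IronWorks}.
At p_{IronWorks} = 227: p_{FlexHub} = 111.25 + 0.25·227 = 168.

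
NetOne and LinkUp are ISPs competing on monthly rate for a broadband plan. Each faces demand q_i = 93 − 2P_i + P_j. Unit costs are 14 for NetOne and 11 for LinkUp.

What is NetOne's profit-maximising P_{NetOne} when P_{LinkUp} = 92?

53.25

NetOne's profit: π = (P_{NetOne} − 14)(93 − 2P_{NetOne} + P_{LinkUp}).
∂π/∂P_{NetOne} = 121 − 4P_{NetOne} + P_{LinkUp} = 0 ⇒ P_{NetOne} = 30.25 + 0.25P_{LinkUp}.
At P_{LinkUp} = 92: P_{NetOne} = 30.25 + 0.25·92 = 53.25.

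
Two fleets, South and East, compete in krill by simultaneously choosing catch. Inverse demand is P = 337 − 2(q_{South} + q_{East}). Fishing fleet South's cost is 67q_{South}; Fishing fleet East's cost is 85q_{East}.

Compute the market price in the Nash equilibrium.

Fishing fleet South's profit: π = q_{South}(337 − 2(q_{South} + q_{East})) − 67q_{South}.
∂π/∂q_{South} = 270 − 4q_{South} − 2q_{East} = 0, so q_{South} = 67.5 − 0.5q_{East}.
By the same steps for East: q_{East} = 63 − 0.5q_{South}.
Solving the two reaction functions simultaneously: (1 − (−0.5)(−0.5))q_{South} = 67.5 − 0.5·63, so 0.75q_{South} = 36 and q_{South} = 48.
Then q_{East} = 63 − 0.5·48 = 39.
Equilibrium price: P = 337 − 2·87 = 163.

163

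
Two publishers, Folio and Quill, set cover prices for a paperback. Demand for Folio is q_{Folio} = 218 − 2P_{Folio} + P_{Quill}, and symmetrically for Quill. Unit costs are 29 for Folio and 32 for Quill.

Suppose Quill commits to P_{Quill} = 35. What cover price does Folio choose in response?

77.75

Folio's profit: π = (P_{Folio} − 29)(218 − 2P_{Folio} + P_{Quill}).
∂π/∂P_{Folio} = 276 − 4P_{Folio} + P_{Quill} = 0 ⇒ P_{Folio} = 69 + 0.25P_{Quill}.
At P_{Quill} = 35: P_{Folio} = 69 + 0.25·35 = 77.75.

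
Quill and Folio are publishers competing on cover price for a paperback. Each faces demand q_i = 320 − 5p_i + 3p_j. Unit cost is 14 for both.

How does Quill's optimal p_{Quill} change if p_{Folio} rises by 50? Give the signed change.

Quill's profit: π = (p_{Quill} − 14)(320 − 5p_{Quill} + 3p_{Folio}).
∂π/∂p_{Quill} = 390 − 10p_{Quill} + 3p_{Folio} = 0 ⇒ p_{Quill} = 39 + 0.3p_{Folio}.
The reaction-function slope is 0.3, so a 50-unit rise in p_{Folio} moves p_{Quill} by 0.3 × 50 = 15. Quill's best response rises — the actions are strategic complements.

15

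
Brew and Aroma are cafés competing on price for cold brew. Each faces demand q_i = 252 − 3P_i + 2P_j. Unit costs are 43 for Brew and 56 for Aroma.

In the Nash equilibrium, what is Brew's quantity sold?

Brew's profit: π = (P_{Brew} − 43)(252 − 3P_{Brew} + 2P_{Aroma}).
∂π/∂P_{Brew} = 381 − 6P_{Brew} + 2P_{Aroma} = 0 ⇒ P_{Brew} = 63.5 + (1/3)P_{Aroma}.
Similarly P_{Aroma} = 70 + (1/3)P_{Brew}.
Plugging P_{Aroma} into Brew's best response: P_{Brew} = 63.5 + (1/3)(70 + (1/3)P_{Brew}) ⇒ (8/9)P_{Brew} = 521/6, so P_{Brew} = 97.6875.
Then P_{Aroma} = 70 + (1/3)·97.6875 = 102.5625.
q_{Brew} = 252 − 3·97.6875 + 2·102.5625 = 164.0625.

164.0625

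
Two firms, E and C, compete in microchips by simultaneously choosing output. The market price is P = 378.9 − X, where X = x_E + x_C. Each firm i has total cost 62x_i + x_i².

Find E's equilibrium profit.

Firm E's profit: π = x_E(378.9 − (x_E + x_C)) − 62x_E − x_E².
∂π/∂x_E = 316.9 − 4x_E − x_C = 0, so x_E = 79.225 − 0.25x_C.
By symmetry x_C = x_E; substituting into the reaction function, 1.25x_E = 79.225 and x_E = 63.38.
Price P = 378.9 − 126.76 = 252.14.
E's profit: (252.14 − 62)·63.38 − (63.38)² = 8034.0488.

8034.0488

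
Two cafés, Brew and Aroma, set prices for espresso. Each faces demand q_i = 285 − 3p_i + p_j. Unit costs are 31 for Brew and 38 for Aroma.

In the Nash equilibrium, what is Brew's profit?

Brew's profit: π = (p_{Brew} − 31)(285 − 3p_{Brew} + p_{Aroma}).
∂π/∂p_{Brew} = 378 − 6p_{Brew} + p_{Aroma} = 0 ⇒ p_{Brew} = 63 + (1/6)p_{Aroma}.
Similarly p_{Aroma} = 66.5 + (1/6)p_{Brew}.
Solving the two reaction functions simultaneously: (1 − (1/6)(1/6))p_{Brew} = 63 + (1/6)·66.5, so (35/36)p_{Brew} = 889/12 and p_{Brew} = 76.2.
Then p_{Aroma} = 66.5 + (1/6)·76.2 = 79.2.
q_{Brew} = 285 − 3·76.2 + 79.2 = 135.6.
Profit = (76.2 − 31)·135.6 = 6129.12.

6129.12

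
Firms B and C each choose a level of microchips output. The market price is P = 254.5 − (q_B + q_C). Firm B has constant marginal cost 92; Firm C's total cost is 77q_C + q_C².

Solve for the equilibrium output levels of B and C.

Firm B's profit: π = q_B(254.5 − (q_B + q_C)) − 92q_B.
∂π/∂q_B = 162.5 − 2q_B − q_C = 0, so q_B = 81.25 − 0.5q_C.
For C: ∂π/∂q_C = 177.5 − 4q_C − q_B = 0 ⇒ q_C = 44.375 − 0.25q_B.
Solving the two reaction functions simultaneously: (1 − (−0.5)(−0.25))q_B = 81.25 − 0.5·44.375, so 0.875q_B = 59.0625 and q_B = 67.5.
Then q_C = 44.375 − 0.25·67.5 = 27.5.

67.5, 27.5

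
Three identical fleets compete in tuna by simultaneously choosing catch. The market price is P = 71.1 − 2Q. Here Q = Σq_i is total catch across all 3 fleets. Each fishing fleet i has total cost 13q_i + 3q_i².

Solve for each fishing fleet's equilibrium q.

4.15

A representative fishing fleet's profit is π_i = q_i(71.1 − 2Q) − 13q_i − 3q_i², with Q = q_i + Σ_{j≠i} q_j.
First-order condition: 58.1 − 10q_i − 2Σ_{j≠i} q_j = 0.
In a symmetric equilibrium every fishing fleet chooses the same q, so Σ_{j≠i} q_j = 2q. The condition becomes 58.1 − 14q = 0, giving q = 58.1/14 = 4.15.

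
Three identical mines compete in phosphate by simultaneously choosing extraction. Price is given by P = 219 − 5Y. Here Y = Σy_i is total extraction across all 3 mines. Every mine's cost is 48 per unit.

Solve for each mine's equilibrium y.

8.55

A representative mine's profit is π_i = y_i(219 − 5Y) − 48y_i, with Y = y_i + Σ_{j≠i} y_j.
First-order condition: 171 − 10y_i − 5Σ_{j≠i} y_j = 0.
With identical mines, set every y_j = y: then 171 − 10y − 10y = 0, i.e. y = 171/20 = 8.55.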